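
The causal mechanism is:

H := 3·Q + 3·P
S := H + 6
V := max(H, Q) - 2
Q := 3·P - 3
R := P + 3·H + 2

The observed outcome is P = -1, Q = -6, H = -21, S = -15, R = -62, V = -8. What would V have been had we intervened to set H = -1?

-3

The intervention breaks the incoming arrows to H: H := 3·Q + 3·P no longer applies, and H = -1.
Q = 3·P - 3  [with P=-1]  = -6
V = max(H, Q) - 2  [with H=-1, Q=-6]  = -3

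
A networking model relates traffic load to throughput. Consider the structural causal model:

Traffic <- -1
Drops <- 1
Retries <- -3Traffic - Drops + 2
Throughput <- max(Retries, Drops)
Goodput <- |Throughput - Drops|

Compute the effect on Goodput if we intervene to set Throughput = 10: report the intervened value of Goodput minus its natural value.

Intervening sets Throughput = 10 and removes its equation (Throughput <- max(Retries, Drops)).
Goodput = |Throughput - Drops|  [with Throughput=10, Drops=1]  = 9
Without intervention: Retries = -3Traffic - Drops + 2  [with Traffic=-1, Drops=1]  = 4; Throughput = max(Retries, Drops)  [with Retries=4, Drops=1]  = 4; Goodput = |Throughput - Drops|  [with Throughput=4, Drops=1]  = 3.
Change = 9 − 3 = 6.

6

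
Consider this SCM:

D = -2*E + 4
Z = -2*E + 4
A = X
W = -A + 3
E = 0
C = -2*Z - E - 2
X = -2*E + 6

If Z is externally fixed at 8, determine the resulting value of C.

Intervening sets Z = 8 and removes its equation (Z = -2*E + 4).
C = -2*Z - E - 2  [with Z=8, E=0]  = -18

-18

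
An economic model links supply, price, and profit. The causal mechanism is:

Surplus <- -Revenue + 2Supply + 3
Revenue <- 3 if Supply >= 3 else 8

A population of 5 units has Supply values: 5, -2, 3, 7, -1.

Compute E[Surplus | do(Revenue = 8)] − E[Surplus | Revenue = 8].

7.8

do(Revenue=8) breaks Revenue's dependence on Supply. With Revenue=8 fixed, Surplus across the units is 5, -9, 1, 9, -7, mean -0.2.
E[Surplus|Revenue=8] averages over only the 2 units with Revenue=8 (Supply = -2, -1): Surplus = -9, -7, mean -8.
Difference = -0.2 − (-8) = 7.8.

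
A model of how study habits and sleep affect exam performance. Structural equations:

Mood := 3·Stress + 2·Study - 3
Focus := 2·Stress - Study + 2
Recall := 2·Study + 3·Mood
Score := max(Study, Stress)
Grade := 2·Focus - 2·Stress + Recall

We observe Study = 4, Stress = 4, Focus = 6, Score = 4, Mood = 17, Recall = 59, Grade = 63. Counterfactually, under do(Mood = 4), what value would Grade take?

24

Under do(Mood=4), the mechanism Mood := 3·Stress + 2·Study - 3 is discarded; Mood is fixed at 4.
Focus = 2·Stress - Study + 2  [with Stress=4, Study=4]  = 6
Recall = 2·Study + 3·Mood  [with Study=4, Mood=4]  = 20
Grade = 2·Focus - 2·Stress + Recall  [with Focus=6, Stress=4, Recall=20]  = 24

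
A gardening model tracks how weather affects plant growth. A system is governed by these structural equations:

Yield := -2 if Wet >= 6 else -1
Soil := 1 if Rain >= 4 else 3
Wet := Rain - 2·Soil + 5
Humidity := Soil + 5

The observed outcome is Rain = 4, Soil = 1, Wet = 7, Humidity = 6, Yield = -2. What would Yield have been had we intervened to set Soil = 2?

-1

do(Soil=2) replaces the equation Soil := 1 if Rain >= 4 else 3 with the constant Soil = 2.
Wet = Rain - 2·Soil + 5  [with Rain=4, Soil=2]  = 5
Yield = -2 if Wet >= 6 else -1  [with Wet=5]  = -1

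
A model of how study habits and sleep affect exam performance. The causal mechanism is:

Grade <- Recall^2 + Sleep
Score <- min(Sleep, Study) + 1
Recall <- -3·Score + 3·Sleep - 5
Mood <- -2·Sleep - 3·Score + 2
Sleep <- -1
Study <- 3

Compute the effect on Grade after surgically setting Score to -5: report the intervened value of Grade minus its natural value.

The intervention breaks the incoming arrows to Score: Score <- min(Sleep, Study) + 1 no longer applies, and Score = -5.
Recall = -3·Score + 3·Sleep - 5  [with Score=-5, Sleep=-1]  = 7
Grade = Recall^2 + Sleep  [with Recall=7, Sleep=-1]  = 48
Without intervention: Score = min(Sleep, Study) + 1  [with Sleep=-1, Study=3]  = 0; Recall = -3·Score + 3·Sleep - 5  [with Score=0, Sleep=-1]  = -8; Grade = Recall^2 + Sleep  [with Recall=-8, Sleep=-1]  = 63.
Change = 48 − 63 = -15.

-15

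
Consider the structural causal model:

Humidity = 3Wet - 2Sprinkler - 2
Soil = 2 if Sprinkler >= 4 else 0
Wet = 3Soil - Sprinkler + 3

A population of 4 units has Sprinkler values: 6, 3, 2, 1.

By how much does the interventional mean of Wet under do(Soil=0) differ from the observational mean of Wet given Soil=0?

The intervention sets Soil=0 in all 4 units regardless of Sprinkler. Recomputing Wet per unit gives -3, 0, 1, 2; average 0.
Conditioning on Soil=0 selects the 3 unit(s) with Sprinkler ∈ {3, 2, 1}. Their Wet values: 0, 1, 2. Mean = 1.
Difference = 0 − 1 = -1.

-1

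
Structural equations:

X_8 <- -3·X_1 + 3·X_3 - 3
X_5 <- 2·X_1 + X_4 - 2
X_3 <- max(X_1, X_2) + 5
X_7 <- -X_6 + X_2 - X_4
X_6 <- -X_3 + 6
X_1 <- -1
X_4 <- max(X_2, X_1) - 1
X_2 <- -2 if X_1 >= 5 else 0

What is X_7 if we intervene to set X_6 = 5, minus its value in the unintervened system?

Intervening sets X_6 = 5 and removes its equation (X_6 <- -X_3 + 6).
X_2 = -2 if X_1 >= 5 else 0  [with X_1=-1]  = 0
X_4 = max(X_2, X_1) - 1  [with X_2=0, X_1=-1]  = -1
X_7 = -X_6 + X_2 - X_4  [with X_6=5, X_2=0, X_4=-1]  = -4
Without intervention: X_2 = -2 if X_1 >= 5 else 0  [with X_1=-1]  = 0; X_3 = max(X_1, X_2) + 5  [with X_1=-1, X_2=0]  = 5; X_4 = max(X_2, X_1) - 1  [with X_2=0, X_1=-1]  = -1; X_6 = -X_3 + 6  [with X_3=5]  = 1; X_7 = -X_6 + X_2 - X_4  [with X_6=1, X_2=0, X_4=-1]  = 0.
Change = -4 − 0 = -4.

-4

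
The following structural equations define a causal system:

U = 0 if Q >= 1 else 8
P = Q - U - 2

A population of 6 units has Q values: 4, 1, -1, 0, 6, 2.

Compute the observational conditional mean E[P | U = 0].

1.25

E[P|U=0] averages over only the 4 units with U=0 (Q = 4, 1, 6, 2): P = 2, -1, 4, 0, mean 1.25.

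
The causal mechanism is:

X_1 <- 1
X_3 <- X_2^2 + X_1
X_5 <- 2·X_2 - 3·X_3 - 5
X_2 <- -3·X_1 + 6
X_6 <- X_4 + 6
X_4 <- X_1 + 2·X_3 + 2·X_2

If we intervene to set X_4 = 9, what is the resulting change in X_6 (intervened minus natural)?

Under do(X_4=9), the mechanism X_4 <- X_1 + 2·X_3 + 2·X_2 is discarded; X_4 is fixed at 9.
X_6 = X_4 + 6  [with X_4=9]  = 15
Without intervention: X_2 = -3·X_1 + 6  [with X_1=1]  = 3; X_3 = X_2^2 + X_1  [with X_2=3, X_1=1]  = 10; X_4 = X_1 + 2·X_3 + 2·X_2  [with X_1=1, X_3=10, X_2=3]  = 27; X_6 = X_4 + 6  [with X_4=27]  = 33.
Change = 15 − 33 = -18.

-18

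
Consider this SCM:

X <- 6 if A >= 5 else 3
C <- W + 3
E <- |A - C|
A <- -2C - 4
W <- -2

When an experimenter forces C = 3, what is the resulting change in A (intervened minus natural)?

The intervention breaks the incoming arrows to C: C <- W + 3 no longer applies, and C = 3.
A = -2C - 4  [with C=3]  = -10
Without intervention: C = W + 3  [with W=-2]  = 1; A = -2C - 4  [with C=1]  = -6.
Change = -10 − (-6) = -4.

-4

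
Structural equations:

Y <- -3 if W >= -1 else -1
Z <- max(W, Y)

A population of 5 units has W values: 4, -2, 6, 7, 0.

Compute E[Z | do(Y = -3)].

Under do(Y=-3), Y's equation is replaced by Y=-3 for every unit. Per-unit Z: 4, -2, 6, 7, 0. Mean = 3.

3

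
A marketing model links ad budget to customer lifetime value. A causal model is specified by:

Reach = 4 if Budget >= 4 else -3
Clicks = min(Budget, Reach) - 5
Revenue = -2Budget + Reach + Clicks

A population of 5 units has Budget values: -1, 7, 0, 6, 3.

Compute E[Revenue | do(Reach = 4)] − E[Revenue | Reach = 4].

5

Under do(Reach=4), Reach's equation is replaced by Reach=4 for every unit. Per-unit Revenue: 0, -11, -1, -9, -4. Mean = -5.
E[Revenue|Reach=4] averages over only the 2 units with Reach=4 (Budget = 7, 6): Revenue = -11, -9, mean -10.
Difference = -5 − (-10) = 5.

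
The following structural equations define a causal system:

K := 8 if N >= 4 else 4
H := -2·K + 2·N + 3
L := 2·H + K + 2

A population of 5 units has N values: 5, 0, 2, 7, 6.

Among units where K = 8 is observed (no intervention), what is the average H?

-1

Observing K=8 restricts to units where K's equation naturally yields 8: N ∈ {5, 7, 6}. In that subpopulation H = -3, 1, -1, mean -1.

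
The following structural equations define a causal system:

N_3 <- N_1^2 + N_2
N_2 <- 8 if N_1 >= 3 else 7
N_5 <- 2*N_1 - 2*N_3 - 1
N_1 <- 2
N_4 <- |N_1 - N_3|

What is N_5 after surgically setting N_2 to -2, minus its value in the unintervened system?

do(N_2=-2) replaces the equation N_2 <- 8 if N_1 >= 3 else 7 with the constant N_2 = -2.
N_3 = N_1^2 + N_2  [with N_1=2, N_2=-2]  = 2
N_5 = 2*N_1 - 2*N_3 - 1  [with N_1=2, N_3=2]  = -1
Without intervention: N_2 = 8 if N_1 >= 3 else 7  [with N_1=2]  = 7; N_3 = N_1^2 + N_2  [with N_1=2, N_2=7]  = 11; N_5 = 2*N_1 - 2*N_3 - 1  [with N_1=2, N_3=11]  = -19.
Change = -1 − (-19) = 18.

18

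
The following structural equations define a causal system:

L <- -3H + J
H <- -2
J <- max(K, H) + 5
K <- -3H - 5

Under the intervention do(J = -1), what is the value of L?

The intervention breaks the incoming arrows to J: J <- max(K, H) + 5 no longer applies, and J = -1.
L = -3H + J  [with H=-2, J=-1]  = 5

5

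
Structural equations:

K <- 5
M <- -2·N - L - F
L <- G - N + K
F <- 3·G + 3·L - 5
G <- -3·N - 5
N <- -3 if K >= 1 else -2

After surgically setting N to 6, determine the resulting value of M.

158

Under do(N=6), the mechanism N <- -3 if K >= 1 else -2 is discarded; N is fixed at 6.
G = -3·N - 5  [with N=6]  = -23
L = G - N + K  [with G=-23, N=6, K=5]  = -24
F = 3·G + 3·L - 5  [with G=-23, L=-24]  = -146
M = -2·N - L - F  [with N=6, L=-24, F=-146]  = 158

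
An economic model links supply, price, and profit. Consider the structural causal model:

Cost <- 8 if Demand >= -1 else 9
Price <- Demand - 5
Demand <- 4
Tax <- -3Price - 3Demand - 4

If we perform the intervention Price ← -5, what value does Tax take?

Under do(Price=-5), the mechanism Price <- Demand - 5 is discarded; Price is fixed at -5.
Tax = -3Price - 3Demand - 4  [with Price=-5, Demand=4]  = -1

-1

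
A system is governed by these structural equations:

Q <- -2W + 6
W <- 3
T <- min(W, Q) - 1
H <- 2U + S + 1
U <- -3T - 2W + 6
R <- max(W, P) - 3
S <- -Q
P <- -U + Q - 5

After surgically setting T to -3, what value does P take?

-14

The intervention breaks the incoming arrows to T: T <- min(W, Q) - 1 no longer applies, and T = -3.
Q = -2W + 6  [with W=3]  = 0
U = -3T - 2W + 6  [with T=-3, W=3]  = 9
P = -U + Q - 5  [with U=9, Q=0]  = -14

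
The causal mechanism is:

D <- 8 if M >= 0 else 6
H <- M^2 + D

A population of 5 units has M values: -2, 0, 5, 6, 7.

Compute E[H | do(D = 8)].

30.8

Every unit gets D=8 under the intervention. H values become 12, 8, 33, 44, 57; E[H|do(D=8)] = 30.8.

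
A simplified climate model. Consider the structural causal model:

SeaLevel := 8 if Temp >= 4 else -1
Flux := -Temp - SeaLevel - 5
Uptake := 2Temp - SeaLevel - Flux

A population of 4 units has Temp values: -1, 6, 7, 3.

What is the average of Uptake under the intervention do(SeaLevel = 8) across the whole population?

The intervention sets SeaLevel=8 in all 4 units regardless of Temp. Recomputing Uptake per unit gives 2, 23, 26, 14; average 16.25.

16.25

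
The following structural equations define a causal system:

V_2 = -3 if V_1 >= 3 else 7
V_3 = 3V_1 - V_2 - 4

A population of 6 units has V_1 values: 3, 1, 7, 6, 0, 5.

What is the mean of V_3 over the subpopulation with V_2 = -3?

14.75

Conditioning on V_2=-3 selects the 4 unit(s) with V_1 ∈ {3, 7, 6, 5}. Their V_3 values: 8, 20, 17, 14. Mean = 14.75.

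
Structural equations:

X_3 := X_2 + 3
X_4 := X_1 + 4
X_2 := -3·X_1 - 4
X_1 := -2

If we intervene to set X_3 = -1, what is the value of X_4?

The intervention breaks the incoming arrows to X_3: X_3 := X_2 + 3 no longer applies, and X_3 = -1.
X_4 is not downstream of the intervention, so its value is determined by the original equations.
X_4 = X_1 + 4  [with X_1=-2]  = 2

2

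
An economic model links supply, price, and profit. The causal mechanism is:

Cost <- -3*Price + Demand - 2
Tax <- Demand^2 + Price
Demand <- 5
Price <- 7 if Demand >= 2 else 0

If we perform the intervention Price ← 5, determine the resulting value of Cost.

The intervention breaks the incoming arrows to Price: Price <- 7 if Demand >= 2 else 0 no longer applies, and Price = 5.
Cost = -3*Price + Demand - 2  [with Price=5, Demand=5]  = -12

-12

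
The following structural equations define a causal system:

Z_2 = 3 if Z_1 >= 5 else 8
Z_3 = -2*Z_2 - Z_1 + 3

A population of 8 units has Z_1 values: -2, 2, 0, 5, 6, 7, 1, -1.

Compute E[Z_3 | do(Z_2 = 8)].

-15.25

Every unit gets Z_2=8 under the intervention. Z_3 values become -11, -15, -13, -18, -19, -20, -14, -12; E[Z_3|do(Z_2=8)] = -15.25.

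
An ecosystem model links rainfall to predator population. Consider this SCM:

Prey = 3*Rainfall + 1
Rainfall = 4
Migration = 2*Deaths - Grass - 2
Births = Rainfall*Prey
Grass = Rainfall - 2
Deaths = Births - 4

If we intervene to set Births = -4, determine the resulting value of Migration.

Under do(Births=-4), the mechanism Births = Rainfall*Prey is discarded; Births is fixed at -4.
Grass = Rainfall - 2  [with Rainfall=4]  = 2
Deaths = Births - 4  [with Births=-4]  = -8
Migration = 2*Deaths - Grass - 2  [with Deaths=-8, Grass=2]  = -20

-20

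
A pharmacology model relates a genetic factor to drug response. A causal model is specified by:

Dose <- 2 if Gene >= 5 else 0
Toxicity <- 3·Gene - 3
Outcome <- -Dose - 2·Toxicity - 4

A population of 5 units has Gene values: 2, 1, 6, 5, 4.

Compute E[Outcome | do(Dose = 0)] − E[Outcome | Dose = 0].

-7.6

The intervention sets Dose=0 in all 5 units regardless of Gene. Recomputing Outcome per unit gives -10, -4, -34, -28, -22; average -19.6.
Observing Dose=0 restricts to units where Dose's equation naturally yields 0: Gene ∈ {2, 1, 4}. In that subpopulation Outcome = -10, -4, -22, mean -12.
Difference = -19.6 − (-12) = -7.6.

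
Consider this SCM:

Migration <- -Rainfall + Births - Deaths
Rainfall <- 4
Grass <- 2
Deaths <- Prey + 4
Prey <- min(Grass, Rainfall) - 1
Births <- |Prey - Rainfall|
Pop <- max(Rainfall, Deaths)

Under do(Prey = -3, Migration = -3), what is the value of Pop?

Under do(Prey = -3, Migration = -3), each intervened variable's structural equation is replaced by its fixed value.
Deaths = Prey + 4  [with Prey=-3]  = 1
Pop = max(Rainfall, Deaths)  [with Rainfall=4, Deaths=1]  = 4

4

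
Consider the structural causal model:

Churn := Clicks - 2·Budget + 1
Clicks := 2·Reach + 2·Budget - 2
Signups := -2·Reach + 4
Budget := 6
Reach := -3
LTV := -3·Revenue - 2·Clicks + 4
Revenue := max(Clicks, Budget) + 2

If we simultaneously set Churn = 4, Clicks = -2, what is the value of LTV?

The joint intervention fixes Churn = 4, Clicks = -2, removing each variable's own equation.
Revenue = max(Clicks, Budget) + 2  [with Clicks=-2, Budget=6]  = 8
LTV = -3·Revenue - 2·Clicks + 4  [with Revenue=8, Clicks=-2]  = -16

-16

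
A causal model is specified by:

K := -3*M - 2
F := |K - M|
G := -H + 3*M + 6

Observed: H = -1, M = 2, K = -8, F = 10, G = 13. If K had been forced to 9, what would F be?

7

The intervention breaks the incoming arrows to K: K := -3*M - 2 no longer applies, and K = 9.
F = |K - M|  [with K=9, M=2]  = 7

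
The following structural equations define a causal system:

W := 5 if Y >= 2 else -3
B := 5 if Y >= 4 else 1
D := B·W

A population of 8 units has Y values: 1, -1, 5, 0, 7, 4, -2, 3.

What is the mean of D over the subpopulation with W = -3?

E[D|W=-3] averages over only the 4 units with W=-3 (Y = 1, -1, 0, -2): D = -3, -3, -3, -3, mean -3.

-3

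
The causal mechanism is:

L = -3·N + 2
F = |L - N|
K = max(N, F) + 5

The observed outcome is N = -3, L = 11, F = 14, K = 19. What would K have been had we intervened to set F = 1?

6

The intervention breaks the incoming arrows to F: F = |L - N| no longer applies, and F = 1.
K = max(N, F) + 5  [with N=-3, F=1]  = 6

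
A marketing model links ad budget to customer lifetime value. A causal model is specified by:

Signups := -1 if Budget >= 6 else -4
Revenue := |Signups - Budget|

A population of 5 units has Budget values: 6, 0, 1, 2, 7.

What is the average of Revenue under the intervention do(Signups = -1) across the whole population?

Under do(Signups=-1), Signups's equation is replaced by Signups=-1 for every unit. Per-unit Revenue: 7, 1, 2, 3, 8. Mean = 4.2.

4.2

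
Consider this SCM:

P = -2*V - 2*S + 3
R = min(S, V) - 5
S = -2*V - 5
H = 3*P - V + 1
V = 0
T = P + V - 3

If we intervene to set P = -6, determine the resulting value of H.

-17

Intervening sets P = -6 and removes its equation (P = -2*V - 2*S + 3).
H = 3*P - V + 1  [with P=-6, V=0]  = -17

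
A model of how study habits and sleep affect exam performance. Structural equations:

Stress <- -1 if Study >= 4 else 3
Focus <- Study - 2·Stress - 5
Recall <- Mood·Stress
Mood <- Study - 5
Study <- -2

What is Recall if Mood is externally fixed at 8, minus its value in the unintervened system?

45

Intervening sets Mood = 8 and removes its equation (Mood <- Study - 5).
Stress = -1 if Study >= 4 else 3  [with Study=-2]  = 3
Recall = Mood·Stress  [with Mood=8, Stress=3]  = 24
Without intervention: Stress = -1 if Study >= 4 else 3  [with Study=-2]  = 3; Mood = Study - 5  [with Study=-2]  = -7; Recall = Mood·Stress  [with Mood=-7, Stress=3]  = -21.
Change = 24 − (-21) = 45.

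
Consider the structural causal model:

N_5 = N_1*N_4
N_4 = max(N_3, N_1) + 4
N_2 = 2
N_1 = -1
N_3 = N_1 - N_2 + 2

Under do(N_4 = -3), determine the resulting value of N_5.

3

Intervening sets N_4 = -3 and removes its equation (N_4 = max(N_3, N_1) + 4).
N_5 = N_1*N_4  [with N_1=-1, N_4=-3]  = 3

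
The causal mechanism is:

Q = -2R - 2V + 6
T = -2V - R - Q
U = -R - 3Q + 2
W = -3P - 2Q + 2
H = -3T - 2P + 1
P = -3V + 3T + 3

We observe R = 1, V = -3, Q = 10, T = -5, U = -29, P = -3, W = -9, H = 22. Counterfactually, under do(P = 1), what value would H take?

14

Intervening sets P = 1 and removes its equation (P = -3V + 3T + 3).
Q = -2R - 2V + 6  [with R=1, V=-3]  = 10
T = -2V - R - Q  [with V=-3, R=1, Q=10]  = -5
H = -3T - 2P + 1  [with T=-5, P=1]  = 14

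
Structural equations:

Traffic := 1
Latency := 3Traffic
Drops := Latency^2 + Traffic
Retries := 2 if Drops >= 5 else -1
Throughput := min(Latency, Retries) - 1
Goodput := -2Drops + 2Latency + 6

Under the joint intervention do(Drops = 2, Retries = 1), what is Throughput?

0

Setting Drops = 2, Retries = 1 by intervention discards those variables' equations.
Latency = 3Traffic  [with Traffic=1]  = 3
Throughput = min(Latency, Retries) - 1  [with Latency=3, Retries=1]  = 0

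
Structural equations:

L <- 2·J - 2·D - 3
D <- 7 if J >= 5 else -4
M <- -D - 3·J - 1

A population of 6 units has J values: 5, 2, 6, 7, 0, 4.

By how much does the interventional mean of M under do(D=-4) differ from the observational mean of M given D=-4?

Under do(D=-4), D's equation is replaced by D=-4 for every unit. Per-unit M: -12, -3, -15, -18, 3, -9. Mean = -9.
Conditioning on D=-4 selects the 3 unit(s) with J ∈ {2, 0, 4}. Their M values: -3, 3, -9. Mean = -3.
Difference = -9 − (-3) = -6.

-6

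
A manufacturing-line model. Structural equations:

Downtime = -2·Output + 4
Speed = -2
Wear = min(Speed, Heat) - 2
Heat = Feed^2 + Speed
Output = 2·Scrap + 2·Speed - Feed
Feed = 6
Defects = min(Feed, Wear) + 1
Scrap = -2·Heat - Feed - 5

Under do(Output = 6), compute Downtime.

-8

do(Output=6) replaces the equation Output = 2·Scrap + 2·Speed - Feed with the constant Output = 6.
Downtime = -2·Output + 4  [with Output=6]  = -8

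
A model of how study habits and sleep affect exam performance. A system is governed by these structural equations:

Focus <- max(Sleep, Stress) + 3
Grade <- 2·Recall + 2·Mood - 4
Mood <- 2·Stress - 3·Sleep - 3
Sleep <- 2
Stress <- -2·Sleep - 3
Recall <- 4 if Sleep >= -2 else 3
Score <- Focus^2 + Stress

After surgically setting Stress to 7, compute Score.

107

Under do(Stress=7), the mechanism Stress <- -2·Sleep - 3 is discarded; Stress is fixed at 7.
Focus = max(Sleep, Stress) + 3  [with Sleep=2, Stress=7]  = 10
Score = Focus^2 + Stress  [with Focus=10, Stress=7]  = 107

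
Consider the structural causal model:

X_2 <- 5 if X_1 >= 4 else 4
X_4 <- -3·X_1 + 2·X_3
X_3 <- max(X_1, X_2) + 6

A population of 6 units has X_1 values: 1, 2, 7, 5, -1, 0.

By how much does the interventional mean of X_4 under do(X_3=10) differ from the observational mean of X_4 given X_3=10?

Every unit gets X_3=10 under the intervention. X_4 values become 17, 14, -1, 5, 23, 20; E[X_4|do(X_3=10)] = 13.
E[X_4|X_3=10] averages over only the 4 units with X_3=10 (X_1 = 1, 2, -1, 0): X_4 = 17, 14, 23, 20, mean 18.5.
Difference = 13 − 18.5 = -5.5.

-5.5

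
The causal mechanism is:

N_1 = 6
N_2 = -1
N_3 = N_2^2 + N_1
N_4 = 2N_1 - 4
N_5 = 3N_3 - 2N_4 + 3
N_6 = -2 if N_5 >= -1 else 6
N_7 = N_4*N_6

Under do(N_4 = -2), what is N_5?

Intervening sets N_4 = -2 and removes its equation (N_4 = 2N_1 - 4).
N_3 = N_2^2 + N_1  [with N_2=-1, N_1=6]  = 7
N_5 = 3N_3 - 2N_4 + 3  [with N_3=7, N_4=-2]  = 28

28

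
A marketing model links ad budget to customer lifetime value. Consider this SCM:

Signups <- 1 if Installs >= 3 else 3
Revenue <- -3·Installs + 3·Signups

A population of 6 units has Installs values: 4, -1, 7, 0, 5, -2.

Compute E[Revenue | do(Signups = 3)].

2.5

Under do(Signups=3), Signups's equation is replaced by Signups=3 for every unit. Per-unit Revenue: -3, 12, -12, 9, -6, 15. Mean = 2.5.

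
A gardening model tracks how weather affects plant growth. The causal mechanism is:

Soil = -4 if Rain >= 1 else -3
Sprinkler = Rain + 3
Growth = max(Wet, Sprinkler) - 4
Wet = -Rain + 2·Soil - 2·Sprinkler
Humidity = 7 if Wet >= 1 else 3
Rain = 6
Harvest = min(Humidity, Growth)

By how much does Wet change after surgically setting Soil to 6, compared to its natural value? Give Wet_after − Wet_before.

The intervention breaks the incoming arrows to Soil: Soil = -4 if Rain >= 1 else -3 no longer applies, and Soil = 6.
Sprinkler = Rain + 3  [with Rain=6]  = 9
Wet = -Rain + 2·Soil - 2·Sprinkler  [with Rain=6, Soil=6, Sprinkler=9]  = -12
Without intervention: Sprinkler = Rain + 3  [with Rain=6]  = 9; Soil = -4 if Rain >= 1 else -3  [with Rain=6]  = -4; Wet = -Rain + 2·Soil - 2·Sprinkler  [with Rain=6, Soil=-4, Sprinkler=9]  = -32.
Change = -12 − (-32) = 20.

20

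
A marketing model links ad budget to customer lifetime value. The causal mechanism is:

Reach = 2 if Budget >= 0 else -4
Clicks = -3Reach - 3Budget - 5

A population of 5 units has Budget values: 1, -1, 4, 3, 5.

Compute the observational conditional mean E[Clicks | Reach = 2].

E[Clicks|Reach=2] averages over only the 4 units with Reach=2 (Budget = 1, 4, 3, 5): Clicks = -14, -23, -20, -26, mean -20.75.

-20.75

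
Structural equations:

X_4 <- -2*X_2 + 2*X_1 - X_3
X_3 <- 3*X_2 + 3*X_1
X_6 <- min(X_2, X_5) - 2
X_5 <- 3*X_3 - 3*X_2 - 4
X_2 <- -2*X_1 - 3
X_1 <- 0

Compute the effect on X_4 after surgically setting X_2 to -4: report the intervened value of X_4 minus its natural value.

Under do(X_2=-4), the mechanism X_2 <- -2*X_1 - 3 is discarded; X_2 is fixed at -4.
X_3 = 3*X_2 + 3*X_1  [with X_2=-4, X_1=0]  = -12
X_4 = -2*X_2 + 2*X_1 - X_3  [with X_2=-4, X_1=0, X_3=-12]  = 20
Without intervention: X_2 = -2*X_1 - 3  [with X_1=0]  = -3; X_3 = 3*X_2 + 3*X_1  [with X_2=-3, X_1=0]  = -9; X_4 = -2*X_2 + 2*X_1 - X_3  [with X_2=-3, X_1=0, X_3=-9]  = 15.
Change = 20 − 15 = 5.

5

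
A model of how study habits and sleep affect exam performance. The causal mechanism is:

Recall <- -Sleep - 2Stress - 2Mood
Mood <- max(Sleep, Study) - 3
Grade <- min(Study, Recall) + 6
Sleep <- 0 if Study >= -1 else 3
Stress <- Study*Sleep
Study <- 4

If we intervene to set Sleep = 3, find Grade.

-23

Under do(Sleep=3), the mechanism Sleep <- 0 if Study >= -1 else 3 is discarded; Sleep is fixed at 3.
Stress = Study*Sleep  [with Study=4, Sleep=3]  = 12
Mood = max(Sleep, Study) - 3  [with Sleep=3, Study=4]  = 1
Recall = -Sleep - 2Stress - 2Mood  [with Sleep=3, Stress=12, Mood=1]  = -29
Grade = min(Study, Recall) + 6  [with Study=4, Recall=-29]  = -23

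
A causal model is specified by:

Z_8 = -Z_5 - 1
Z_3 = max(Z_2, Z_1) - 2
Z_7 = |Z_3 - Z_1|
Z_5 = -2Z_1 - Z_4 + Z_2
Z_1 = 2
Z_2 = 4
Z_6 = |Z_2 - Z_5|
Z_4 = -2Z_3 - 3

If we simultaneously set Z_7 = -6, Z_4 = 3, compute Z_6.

Setting Z_7 = -6, Z_4 = 3 by intervention discards those variables' equations.
Z_5 = -2Z_1 - Z_4 + Z_2  [with Z_1=2, Z_4=3, Z_2=4]  = -3
Z_6 = |Z_2 - Z_5|  [with Z_2=4, Z_5=-3]  = 7

7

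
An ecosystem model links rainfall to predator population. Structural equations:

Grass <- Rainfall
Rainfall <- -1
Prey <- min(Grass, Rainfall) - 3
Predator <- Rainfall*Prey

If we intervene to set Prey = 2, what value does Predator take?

-2

The intervention breaks the incoming arrows to Prey: Prey <- min(Grass, Rainfall) - 3 no longer applies, and Prey = 2.
Predator = Rainfall*Prey  [with Rainfall=-1, Prey=2]  = -2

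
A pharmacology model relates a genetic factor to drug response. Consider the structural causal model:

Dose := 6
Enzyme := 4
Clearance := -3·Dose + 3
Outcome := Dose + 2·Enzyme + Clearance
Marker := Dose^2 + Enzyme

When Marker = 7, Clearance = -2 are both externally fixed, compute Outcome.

12

Setting Marker = 7, Clearance = -2 by intervention discards those variables' equations.
Outcome = Dose + 2·Enzyme + Clearance  [with Dose=6, Enzyme=4, Clearance=-2]  = 12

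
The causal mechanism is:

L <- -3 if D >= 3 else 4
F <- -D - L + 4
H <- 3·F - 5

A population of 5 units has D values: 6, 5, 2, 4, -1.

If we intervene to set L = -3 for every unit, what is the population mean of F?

3.8

Under do(L=-3), L's equation is replaced by L=-3 for every unit. Per-unit F: 1, 2, 5, 3, 8. Mean = 3.8.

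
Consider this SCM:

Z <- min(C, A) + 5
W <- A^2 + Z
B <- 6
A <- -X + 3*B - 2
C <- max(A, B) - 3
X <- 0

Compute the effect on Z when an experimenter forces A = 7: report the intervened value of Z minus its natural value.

do(A=7) replaces the equation A <- -X + 3*B - 2 with the constant A = 7.
C = max(A, B) - 3  [with A=7, B=6]  = 4
Z = min(C, A) + 5  [with C=4, A=7]  = 9
Without intervention: A = -X + 3*B - 2  [with X=0, B=6]  = 16; C = max(A, B) - 3  [with A=16, B=6]  = 13; Z = min(C, A) + 5  [with C=13, A=16]  = 18.
Change = 9 − 18 = -9.

-9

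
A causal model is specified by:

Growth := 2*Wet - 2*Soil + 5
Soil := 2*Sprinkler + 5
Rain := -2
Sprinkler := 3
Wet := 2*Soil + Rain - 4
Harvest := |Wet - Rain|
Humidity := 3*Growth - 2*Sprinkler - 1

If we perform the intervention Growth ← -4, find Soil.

do(Growth=-4) replaces the equation Growth := 2*Wet - 2*Soil + 5 with the constant Growth = -4.
Soil is not downstream of the intervention, so its value is determined by the original equations.
Soil = 2*Sprinkler + 5  [with Sprinkler=3]  = 11

11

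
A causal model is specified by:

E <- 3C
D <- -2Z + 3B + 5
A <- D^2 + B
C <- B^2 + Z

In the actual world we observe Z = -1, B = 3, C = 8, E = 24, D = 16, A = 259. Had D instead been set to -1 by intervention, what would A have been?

4

The intervention breaks the incoming arrows to D: D <- -2Z + 3B + 5 no longer applies, and D = -1.
A = D^2 + B  [with D=-1, B=3]  = 4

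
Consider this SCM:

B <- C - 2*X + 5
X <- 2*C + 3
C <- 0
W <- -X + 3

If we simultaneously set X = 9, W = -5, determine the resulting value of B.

-13

Setting X = 9, W = -5 by intervention discards those variables' equations.
B = C - 2*X + 5  [with C=0, X=9]  = -13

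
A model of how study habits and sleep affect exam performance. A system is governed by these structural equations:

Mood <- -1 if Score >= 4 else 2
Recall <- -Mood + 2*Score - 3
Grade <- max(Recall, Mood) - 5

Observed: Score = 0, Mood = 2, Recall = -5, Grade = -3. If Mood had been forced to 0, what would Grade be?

Under do(Mood=0), the mechanism Mood <- -1 if Score >= 4 else 2 is discarded; Mood is fixed at 0.
Recall = -Mood + 2*Score - 3  [with Mood=0, Score=0]  = -3
Grade = max(Recall, Mood) - 5  [with Recall=-3, Mood=0]  = -5

-5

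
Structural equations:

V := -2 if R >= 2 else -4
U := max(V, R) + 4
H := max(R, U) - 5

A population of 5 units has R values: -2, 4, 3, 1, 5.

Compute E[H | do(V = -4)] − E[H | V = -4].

2.7

do(V=-4) breaks V's dependence on R. With V=-4 fixed, H across the units is -3, 3, 2, 0, 4, mean 1.2.
E[H|V=-4] averages over only the 2 units with V=-4 (R = -2, 1): H = -3, 0, mean -1.5.
Difference = 1.2 − (-1.5) = 2.7.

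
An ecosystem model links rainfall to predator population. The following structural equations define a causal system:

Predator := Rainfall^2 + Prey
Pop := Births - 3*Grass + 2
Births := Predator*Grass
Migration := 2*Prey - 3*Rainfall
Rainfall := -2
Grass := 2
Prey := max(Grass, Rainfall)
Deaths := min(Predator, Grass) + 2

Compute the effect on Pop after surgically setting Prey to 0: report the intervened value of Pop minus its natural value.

The intervention breaks the incoming arrows to Prey: Prey := max(Grass, Rainfall) no longer applies, and Prey = 0.
Predator = Rainfall^2 + Prey  [with Rainfall=-2, Prey=0]  = 4
Births = Predator*Grass  [with Predator=4, Grass=2]  = 8
Pop = Births - 3*Grass + 2  [with Births=8, Grass=2]  = 4
Without intervention: Prey = max(Grass, Rainfall)  [with Grass=2, Rainfall=-2]  = 2; Predator = Rainfall^2 + Prey  [with Rainfall=-2, Prey=2]  = 6; Births = Predator*Grass  [with Predator=6, Grass=2]  = 12; Pop = Births - 3*Grass + 2  [with Births=12, Grass=2]  = 8.
Change = 4 − 8 = -4.

-4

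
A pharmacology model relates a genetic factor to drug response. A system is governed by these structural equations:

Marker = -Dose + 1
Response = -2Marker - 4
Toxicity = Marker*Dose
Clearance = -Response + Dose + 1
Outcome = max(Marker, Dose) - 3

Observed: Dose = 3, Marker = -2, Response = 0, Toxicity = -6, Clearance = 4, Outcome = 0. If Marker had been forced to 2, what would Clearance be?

12

do(Marker=2) replaces the equation Marker = -Dose + 1 with the constant Marker = 2.
Response = -2Marker - 4  [with Marker=2]  = -8
Clearance = -Response + Dose + 1  [with Response=-8, Dose=3]  = 12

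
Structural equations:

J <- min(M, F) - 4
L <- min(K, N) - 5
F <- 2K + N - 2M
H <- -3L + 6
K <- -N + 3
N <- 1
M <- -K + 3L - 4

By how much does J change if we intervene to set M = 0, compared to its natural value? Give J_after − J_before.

18

The intervention breaks the incoming arrows to M: M <- -K + 3L - 4 no longer applies, and M = 0.
K = -N + 3  [with N=1]  = 2
F = 2K + N - 2M  [with K=2, N=1, M=0]  = 5
J = min(M, F) - 4  [with M=0, F=5]  = -4
Without intervention: K = -N + 3  [with N=1]  = 2; L = min(K, N) - 5  [with K=2, N=1]  = -4; M = -K + 3L - 4  [with K=2, L=-4]  = -18; F = 2K + N - 2M  [with K=2, N=1, M=-18]  = 41; J = min(M, F) - 4  [with M=-18, F=41]  = -22.
Change = -4 − (-22) = 18.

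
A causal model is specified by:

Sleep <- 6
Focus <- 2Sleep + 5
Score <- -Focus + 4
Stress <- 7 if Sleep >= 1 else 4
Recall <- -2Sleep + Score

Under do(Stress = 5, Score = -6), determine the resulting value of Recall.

Setting Stress = 5, Score = -6 by intervention discards those variables' equations.
Recall = -2Sleep + Score  [with Sleep=6, Score=-6]  = -18

-18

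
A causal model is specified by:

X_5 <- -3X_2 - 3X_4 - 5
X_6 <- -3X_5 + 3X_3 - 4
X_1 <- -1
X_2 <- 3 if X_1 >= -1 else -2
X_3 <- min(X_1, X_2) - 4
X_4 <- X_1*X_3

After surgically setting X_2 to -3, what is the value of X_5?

do(X_2=-3) replaces the equation X_2 <- 3 if X_1 >= -1 else -2 with the constant X_2 = -3.
X_3 = min(X_1, X_2) - 4  [with X_1=-1, X_2=-3]  = -7
X_4 = X_1*X_3  [with X_1=-1, X_3=-7]  = 7
X_5 = -3X_2 - 3X_4 - 5  [with X_2=-3, X_4=7]  = -17

-17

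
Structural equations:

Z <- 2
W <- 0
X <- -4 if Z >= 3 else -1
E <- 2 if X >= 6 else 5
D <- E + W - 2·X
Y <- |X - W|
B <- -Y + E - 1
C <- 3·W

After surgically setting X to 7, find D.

do(X=7) replaces the equation X <- -4 if Z >= 3 else -1 with the constant X = 7.
E = 2 if X >= 6 else 5  [with X=7]  = 2
D = E + W - 2·X  [with E=2, W=0, X=7]  = -12

-12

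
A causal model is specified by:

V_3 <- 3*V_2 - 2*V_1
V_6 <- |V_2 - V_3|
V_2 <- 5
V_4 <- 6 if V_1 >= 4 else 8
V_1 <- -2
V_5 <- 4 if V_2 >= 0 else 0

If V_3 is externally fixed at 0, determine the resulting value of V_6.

5

The intervention breaks the incoming arrows to V_3: V_3 <- 3*V_2 - 2*V_1 no longer applies, and V_3 = 0.
V_6 = |V_2 - V_3|  [with V_2=5, V_3=0]  = 5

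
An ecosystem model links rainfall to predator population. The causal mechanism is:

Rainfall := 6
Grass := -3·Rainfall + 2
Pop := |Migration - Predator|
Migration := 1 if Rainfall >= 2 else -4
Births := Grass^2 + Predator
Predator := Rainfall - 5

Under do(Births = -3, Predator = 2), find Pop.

The joint intervention fixes Births = -3, Predator = 2, removing each variable's own equation.
Migration = 1 if Rainfall >= 2 else -4  [with Rainfall=6]  = 1
Pop = |Migration - Predator|  [with Migration=1, Predator=2]  = 1

1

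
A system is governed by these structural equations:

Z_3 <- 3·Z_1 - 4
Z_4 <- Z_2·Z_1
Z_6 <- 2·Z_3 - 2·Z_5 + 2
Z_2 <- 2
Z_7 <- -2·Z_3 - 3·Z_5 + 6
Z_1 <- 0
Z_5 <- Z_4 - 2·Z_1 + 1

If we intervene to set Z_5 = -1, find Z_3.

do(Z_5=-1) replaces the equation Z_5 <- Z_4 - 2·Z_1 + 1 with the constant Z_5 = -1.
Z_3 is not downstream of the intervention, so its value is determined by the original equations.
Z_3 = 3·Z_1 - 4  [with Z_1=0]  = -4

-4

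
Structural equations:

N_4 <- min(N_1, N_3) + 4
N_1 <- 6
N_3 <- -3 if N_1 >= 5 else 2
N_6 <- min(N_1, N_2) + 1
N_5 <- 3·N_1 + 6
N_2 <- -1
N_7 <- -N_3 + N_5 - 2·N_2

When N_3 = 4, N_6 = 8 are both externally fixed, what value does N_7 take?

Under do(N_3 = 4, N_6 = 8), each intervened variable's structural equation is replaced by its fixed value.
N_5 = 3·N_1 + 6  [with N_1=6]  = 24
N_7 = -N_3 + N_5 - 2·N_2  [with N_3=4, N_5=24, N_2=-1]  = 22

22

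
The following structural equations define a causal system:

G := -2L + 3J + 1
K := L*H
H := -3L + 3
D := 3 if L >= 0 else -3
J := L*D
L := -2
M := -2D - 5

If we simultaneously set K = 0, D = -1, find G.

Under do(K = 0, D = -1), each intervened variable's structural equation is replaced by its fixed value.
J = L*D  [with L=-2, D=-1]  = 2
G = -2L + 3J + 1  [with L=-2, J=2]  = 11

11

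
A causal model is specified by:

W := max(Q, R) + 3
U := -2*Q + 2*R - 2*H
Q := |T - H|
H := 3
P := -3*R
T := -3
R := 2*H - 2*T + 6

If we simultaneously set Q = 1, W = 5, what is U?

28

The joint intervention fixes Q = 1, W = 5, removing each variable's own equation.
R = 2*H - 2*T + 6  [with H=3, T=-3]  = 18
U = -2*Q + 2*R - 2*H  [with Q=1, R=18, H=3]  = 28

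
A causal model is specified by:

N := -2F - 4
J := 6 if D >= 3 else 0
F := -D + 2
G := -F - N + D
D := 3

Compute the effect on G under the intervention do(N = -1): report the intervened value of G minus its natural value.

-1

The intervention breaks the incoming arrows to N: N := -2F - 4 no longer applies, and N = -1.
F = -D + 2  [with D=3]  = -1
G = -F - N + D  [with F=-1, N=-1, D=3]  = 5
Without intervention: F = -D + 2  [with D=3]  = -1; N = -2F - 4  [with F=-1]  = -2; G = -F - N + D  [with F=-1, N=-2, D=3]  = 6.
Change = 5 − 6 = -1.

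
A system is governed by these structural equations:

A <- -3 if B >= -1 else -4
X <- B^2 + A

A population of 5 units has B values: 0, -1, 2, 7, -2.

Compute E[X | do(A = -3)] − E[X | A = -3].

The intervention sets A=-3 in all 5 units regardless of B. Recomputing X per unit gives -3, -2, 1, 46, 1; average 8.6.
Conditioning on A=-3 selects the 4 unit(s) with B ∈ {0, -1, 2, 7}. Their X values: -3, -2, 1, 46. Mean = 10.5.
Difference = 8.6 − 10.5 = -1.9.

-1.9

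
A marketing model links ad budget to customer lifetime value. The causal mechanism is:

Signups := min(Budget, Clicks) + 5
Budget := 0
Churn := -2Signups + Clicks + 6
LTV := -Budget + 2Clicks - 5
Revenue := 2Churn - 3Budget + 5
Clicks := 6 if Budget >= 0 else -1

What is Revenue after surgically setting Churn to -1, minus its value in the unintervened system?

Intervening sets Churn = -1 and removes its equation (Churn := -2Signups + Clicks + 6).
Revenue = 2Churn - 3Budget + 5  [with Churn=-1, Budget=0]  = 3
Without intervention: Clicks = 6 if Budget >= 0 else -1  [with Budget=0]  = 6; Signups = min(Budget, Clicks) + 5  [with Budget=0, Clicks=6]  = 5; Churn = -2Signups + Clicks + 6  [with Signups=5, Clicks=6]  = 2; Revenue = 2Churn - 3Budget + 5  [with Churn=2, Budget=0]  = 9.
Change = 3 − 9 = -6.

-6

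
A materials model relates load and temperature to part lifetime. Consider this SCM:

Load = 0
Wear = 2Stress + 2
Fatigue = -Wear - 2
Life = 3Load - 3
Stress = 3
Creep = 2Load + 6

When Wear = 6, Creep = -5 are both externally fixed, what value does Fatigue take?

The joint intervention fixes Wear = 6, Creep = -5, removing each variable's own equation.
Fatigue = -Wear - 2  [with Wear=6]  = -8

-8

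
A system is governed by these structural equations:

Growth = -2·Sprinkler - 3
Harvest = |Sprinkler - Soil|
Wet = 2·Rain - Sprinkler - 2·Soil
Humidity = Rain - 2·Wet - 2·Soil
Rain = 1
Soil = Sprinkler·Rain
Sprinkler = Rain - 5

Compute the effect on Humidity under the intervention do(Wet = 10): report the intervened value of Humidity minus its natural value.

Under do(Wet=10), the mechanism Wet = 2·Rain - Sprinkler - 2·Soil is discarded; Wet is fixed at 10.
Sprinkler = Rain - 5  [with Rain=1]  = -4
Soil = Sprinkler·Rain  [with Sprinkler=-4, Rain=1]  = -4
Humidity = Rain - 2·Wet - 2·Soil  [with Rain=1, Wet=10, Soil=-4]  = -11
Without intervention: Sprinkler = Rain - 5  [with Rain=1]  = -4; Soil = Sprinkler·Rain  [with Sprinkler=-4, Rain=1]  = -4; Wet = 2·Rain - Sprinkler - 2·Soil  [with Rain=1, Sprinkler=-4, Soil=-4]  = 14; Humidity = Rain - 2·Wet - 2·Soil  [with Rain=1, Wet=14, Soil=-4]  = -19.
Change = -11 − (-19) = 8.

8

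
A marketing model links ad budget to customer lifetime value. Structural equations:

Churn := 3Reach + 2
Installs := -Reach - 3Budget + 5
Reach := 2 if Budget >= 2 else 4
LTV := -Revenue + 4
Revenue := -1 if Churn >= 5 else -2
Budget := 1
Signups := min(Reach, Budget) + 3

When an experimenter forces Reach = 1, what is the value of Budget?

1

Under do(Reach=1), the mechanism Reach := 2 if Budget >= 2 else 4 is discarded; Reach is fixed at 1.
Budget is not downstream of the intervention, so its value is determined by the original equations.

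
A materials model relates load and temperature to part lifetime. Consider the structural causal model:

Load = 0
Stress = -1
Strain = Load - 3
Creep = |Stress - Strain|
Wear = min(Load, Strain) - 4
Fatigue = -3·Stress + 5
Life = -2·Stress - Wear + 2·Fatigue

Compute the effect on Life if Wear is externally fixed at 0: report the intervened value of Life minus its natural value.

-7

Under do(Wear=0), the mechanism Wear = min(Load, Strain) - 4 is discarded; Wear is fixed at 0.
Fatigue = -3·Stress + 5  [with Stress=-1]  = 8
Life = -2·Stress - Wear + 2·Fatigue  [with Stress=-1, Wear=0, Fatigue=8]  = 18
Without intervention: Strain = Load - 3  [with Load=0]  = -3; Wear = min(Load, Strain) - 4  [with Load=0, Strain=-3]  = -7; Fatigue = -3·Stress + 5  [with Stress=-1]  = 8; Life = -2·Stress - Wear + 2·Fatigue  [with Stress=-1, Wear=-7, Fatigue=8]  = 25.
Change = 18 − 25 = -7.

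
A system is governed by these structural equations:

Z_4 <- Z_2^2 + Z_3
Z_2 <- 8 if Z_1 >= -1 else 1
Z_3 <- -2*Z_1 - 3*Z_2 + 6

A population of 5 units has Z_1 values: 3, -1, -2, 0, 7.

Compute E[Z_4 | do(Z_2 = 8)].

43.2

Under do(Z_2=8), Z_2's equation is replaced by Z_2=8 for every unit. Per-unit Z_4: 40, 48, 50, 46, 32. Mean = 43.2.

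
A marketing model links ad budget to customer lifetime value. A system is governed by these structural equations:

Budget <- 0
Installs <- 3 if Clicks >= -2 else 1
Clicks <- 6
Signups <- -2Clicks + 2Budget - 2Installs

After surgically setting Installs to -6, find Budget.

0

Under do(Installs=-6), the mechanism Installs <- 3 if Clicks >= -2 else 1 is discarded; Installs is fixed at -6.
Budget is not downstream of the intervention, so its value is determined by the original equations.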